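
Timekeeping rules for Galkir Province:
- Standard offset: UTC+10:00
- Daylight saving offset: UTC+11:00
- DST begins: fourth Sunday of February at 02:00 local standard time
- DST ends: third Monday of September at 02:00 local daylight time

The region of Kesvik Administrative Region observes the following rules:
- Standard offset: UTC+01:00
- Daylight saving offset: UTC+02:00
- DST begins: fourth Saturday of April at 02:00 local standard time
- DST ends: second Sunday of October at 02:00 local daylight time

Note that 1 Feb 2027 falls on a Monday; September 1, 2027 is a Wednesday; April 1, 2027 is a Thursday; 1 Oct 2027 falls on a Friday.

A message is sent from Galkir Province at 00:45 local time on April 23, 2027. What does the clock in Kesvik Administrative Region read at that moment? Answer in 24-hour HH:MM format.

14:45

1 February 2027 is a Monday, so the first Sunday is February 7 and the fourth is February 28.
1 September 2027 is a Wednesday, so the first Monday is September 6 and the third is September 20.
April 23, 2027 lies within the daylight-saving period (28 February – 20 September), so Galkir Province is on daylight time, UTC+11:00.
00:45 Galkir Province − 11h = 13:45 UTC (rolling into the previous day, 22 April 2027).
1 April 2027 is a Thursday, so the first Saturday is April 3 and the fourth is April 24.
1 October 2027 is a Friday, so the first Sunday is October 3 and the second is October 10.
At the standard offset (UTC+01:00), 13:45 UTC + 1h = 14:45 Kesvik Administrative Region standard time.
Daylight saving runs 24 April – 10 October; the standard-time date in Kesvik Administrative Region, April 22, 2027, is outside that window, so Kesvik Administrative Region is on standard time at UTC+01:00.
13:45 UTC + 1h = 14:45 Kesvik Administrative Region.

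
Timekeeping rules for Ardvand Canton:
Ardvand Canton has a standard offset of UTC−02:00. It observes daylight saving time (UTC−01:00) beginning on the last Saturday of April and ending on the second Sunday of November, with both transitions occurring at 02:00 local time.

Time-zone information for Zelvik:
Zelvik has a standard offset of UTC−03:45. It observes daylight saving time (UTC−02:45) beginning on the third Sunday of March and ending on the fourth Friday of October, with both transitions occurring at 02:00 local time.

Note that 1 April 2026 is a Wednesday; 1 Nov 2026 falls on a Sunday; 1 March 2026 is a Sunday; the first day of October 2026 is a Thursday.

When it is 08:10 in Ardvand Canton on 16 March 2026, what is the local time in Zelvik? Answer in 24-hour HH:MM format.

07:25

1 April 2026 is a Wednesday, so Saturdays fall on 4, 11, 18, 25; the last is April 25.
1 November 2026 is a Sunday, so the first Sunday is November 1 and the second is November 8.
16 March 2026 does not fall between 25 April and 8 November, so daylight saving is not in effect and Ardvand Canton is at UTC−02:00.
08:10 Ardvand Canton + 2h = 10:10 UTC.
1 March 2026 is a Sunday, so the first Sunday is March 1 and the third is March 15.
1 October 2026 is a Thursday, so the first Friday is October 2 and the fourth is October 23.
At the standard offset (UTC−03:45), 10:10 UTC − 3h45m = 06:25 Zelvik standard time.
The standard-time date in Zelvik, 16 March 2026, falls between 15 March and 23 October, so daylight saving is in effect and Zelvik is at UTC−02:45.
10:10 UTC − 2h45m = 07:25 Zelvik.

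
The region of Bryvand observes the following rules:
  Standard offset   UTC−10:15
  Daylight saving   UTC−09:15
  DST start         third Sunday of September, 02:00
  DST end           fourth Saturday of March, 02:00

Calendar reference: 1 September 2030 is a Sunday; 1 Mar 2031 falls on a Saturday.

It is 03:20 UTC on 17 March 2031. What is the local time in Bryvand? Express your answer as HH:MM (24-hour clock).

1 September 2030 is a Sunday, so the first Sunday is September 1 and the third is September 15.
1 March 2031 is a Saturday, so the first Saturday is March 1 and the fourth is March 22.
At the standard offset (UTC−10:15), 03:20 UTC − 10h15m = 17:05 Bryvand standard time (rolling into the previous day, 16 March 2031).
The standard-time date in Bryvand, 16 March 2031, falls between 15 September 2030 and 22 March 2031, so daylight saving is in effect and Bryvand is at UTC−09:15.
03:20 UTC − 9h15m = 18:05 local (rolling into the previous day, 16 March 2031).

18:05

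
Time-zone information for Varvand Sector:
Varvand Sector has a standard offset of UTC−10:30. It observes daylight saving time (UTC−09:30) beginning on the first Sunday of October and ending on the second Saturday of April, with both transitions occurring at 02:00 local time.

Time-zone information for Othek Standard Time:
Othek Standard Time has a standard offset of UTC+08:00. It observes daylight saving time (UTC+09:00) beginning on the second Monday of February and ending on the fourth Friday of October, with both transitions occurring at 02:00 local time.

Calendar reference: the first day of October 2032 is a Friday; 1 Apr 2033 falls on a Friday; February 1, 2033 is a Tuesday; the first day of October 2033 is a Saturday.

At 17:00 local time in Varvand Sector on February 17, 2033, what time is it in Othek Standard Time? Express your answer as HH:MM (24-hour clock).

1 October 2032 is a Friday, so the first Sunday is October 3.
1 April 2033 is a Friday, so the first Saturday is April 2 and the second is April 9.
Daylight saving runs 3 October 2032 – 9 April 2033; February 17, 2033 is inside that window, so Varvand Sector is at UTC−09:30.
17:00 Varvand Sector + 9h30m = 02:30 UTC (rolling into the next day, 18 February 2033).
1 February 2033 is a Tuesday, so the first Monday is February 7 and the second is February 14.
1 October 2033 is a Saturday, so the first Friday is October 7 and the fourth is October 28.
At the standard offset (UTC+08:00), 02:30 UTC + 8h = 10:30 Othek Standard Time standard time.
Daylight saving runs 14 February – 28 October; the standard-time date in Othek Standard Time, February 18, 2033, is inside that window, so Othek Standard Time is at UTC+09:00.
02:30 UTC + 9h = 11:30 Othek Standard Time.

11:30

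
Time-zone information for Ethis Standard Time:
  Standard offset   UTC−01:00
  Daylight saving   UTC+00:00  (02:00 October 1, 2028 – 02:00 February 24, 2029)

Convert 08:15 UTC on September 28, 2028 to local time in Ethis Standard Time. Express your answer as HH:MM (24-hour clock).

At the standard offset (UTC−01:00), 08:15 UTC − 1h = 07:15 Ethis Standard Time standard time.
The standard-time date in Ethis Standard Time, September 28, 2028, does not fall between 1 October 2028 and 24 February 2029, so daylight saving is not in effect and Ethis Standard Time is at UTC−01:00.
08:15 UTC − 1h = 07:15 local.

07:15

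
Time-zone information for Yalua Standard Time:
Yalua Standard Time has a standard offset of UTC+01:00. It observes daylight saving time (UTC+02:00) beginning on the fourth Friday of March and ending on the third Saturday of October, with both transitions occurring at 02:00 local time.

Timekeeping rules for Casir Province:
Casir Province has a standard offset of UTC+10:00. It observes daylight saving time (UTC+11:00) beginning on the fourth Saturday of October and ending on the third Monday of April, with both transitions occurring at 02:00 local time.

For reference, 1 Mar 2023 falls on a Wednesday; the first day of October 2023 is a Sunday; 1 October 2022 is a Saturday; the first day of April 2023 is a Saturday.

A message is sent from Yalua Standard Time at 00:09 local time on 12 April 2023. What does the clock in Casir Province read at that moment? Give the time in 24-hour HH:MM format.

09:09

1 March 2023 is a Wednesday, so the first Friday is March 3 and the fourth is March 24.
1 October 2023 is a Sunday, so the first Saturday is October 7 and the third is October 21.
Daylight saving runs 24 March – 21 October; 12 April 2023 is inside that window, so Yalua Standard Time is at UTC+02:00.
00:09 Yalua Standard Time − 2h = 22:09 UTC (rolling into the previous day, 11 April 2023).
1 October 2022 is a Saturday, so the first Saturday is October 1 and the fourth is October 22.
1 April 2023 is a Saturday, so the first Monday is April 3 and the third is April 17.
At the standard offset (UTC+10:00), 22:09 UTC + 10h = 08:09 Casir Province standard time (rolling into the next day, 12 April 2023).
The standard-time date in Casir Province, 12 April 2023, lies within the daylight-saving period (22 October 2022 – 17 April 2023), so Casir Province is on daylight time, UTC+11:00.
22:09 UTC + 11h = 09:09 Casir Province (rolling into the next day, 12 April 2023).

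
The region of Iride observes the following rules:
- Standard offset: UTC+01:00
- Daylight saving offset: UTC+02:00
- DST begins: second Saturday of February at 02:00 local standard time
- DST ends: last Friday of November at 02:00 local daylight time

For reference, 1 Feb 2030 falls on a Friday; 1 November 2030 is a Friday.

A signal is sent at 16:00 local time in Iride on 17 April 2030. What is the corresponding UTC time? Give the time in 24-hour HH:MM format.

14:00

1 February 2030 is a Friday, so the first Saturday is February 2 and the second is February 9.
1 November 2030 is a Friday, so Fridays fall on 1, 8, 15, 22, 29; the last is November 29.
17 April 2030 falls between 9 February and 29 November, so daylight saving is in effect and Iride is at UTC+02:00.
16:00 local − 2h = 14:00 UTC.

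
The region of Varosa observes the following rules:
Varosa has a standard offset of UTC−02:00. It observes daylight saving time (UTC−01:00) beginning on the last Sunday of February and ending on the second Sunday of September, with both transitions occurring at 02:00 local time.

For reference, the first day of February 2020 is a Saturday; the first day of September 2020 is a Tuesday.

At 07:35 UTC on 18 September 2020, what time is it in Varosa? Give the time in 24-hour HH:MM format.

05:35

1 February 2020 is a Saturday, so Sundays fall on 2, 9, 16, 23; the last is February 23.
1 September 2020 is a Tuesday, so the first Sunday is September 6 and the second is September 13.
At the standard offset (UTC−02:00), 07:35 UTC − 2h = 05:35 Varosa standard time.
Daylight saving runs 23 February – 13 September; the standard-time date in Varosa, 18 September 2020, is outside that window, so Varosa is on standard time at UTC−02:00.
07:35 UTC − 2h = 05:35 local.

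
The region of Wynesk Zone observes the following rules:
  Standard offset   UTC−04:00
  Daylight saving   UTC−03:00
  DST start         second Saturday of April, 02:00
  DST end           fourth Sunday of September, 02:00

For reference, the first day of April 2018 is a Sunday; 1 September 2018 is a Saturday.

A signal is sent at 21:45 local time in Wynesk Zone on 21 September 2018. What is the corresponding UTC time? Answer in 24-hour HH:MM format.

00:45

1 April 2018 is a Sunday, so the first Saturday is April 7 and the second is April 14.
1 September 2018 is a Saturday, so the first Sunday is September 2 and the fourth is September 23.
21 September 2018 lies within the daylight-saving period (14 April – 23 September), so Wynesk Zone is on daylight time, UTC−03:00.
21:45 local + 3h = 00:45 UTC (rolling into the next day, 22 September 2018).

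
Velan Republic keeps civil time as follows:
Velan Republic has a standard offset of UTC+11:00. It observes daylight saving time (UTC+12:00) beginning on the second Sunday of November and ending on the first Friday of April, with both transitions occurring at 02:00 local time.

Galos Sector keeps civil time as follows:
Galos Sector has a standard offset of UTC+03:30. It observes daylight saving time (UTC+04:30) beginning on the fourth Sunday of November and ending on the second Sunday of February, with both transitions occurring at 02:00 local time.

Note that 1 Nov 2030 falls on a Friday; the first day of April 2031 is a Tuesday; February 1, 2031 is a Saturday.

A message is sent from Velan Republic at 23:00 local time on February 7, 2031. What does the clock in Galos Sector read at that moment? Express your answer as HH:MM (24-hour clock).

15:30

1 November 2030 is a Friday, so the first Sunday is November 3 and the second is November 10.
1 April 2031 is a Tuesday, so the first Friday is April 4.
February 7, 2031 lies within the daylight-saving period (10 November 2030 – 4 April 2031), so Velan Republic is on daylight time, UTC+12:00.
23:00 Velan Republic − 12h = 11:00 UTC.
1 November 2030 is a Friday, so the first Sunday is November 3 and the fourth is November 24.
1 February 2031 is a Saturday, so the first Sunday is February 2 and the second is February 9.
At the standard offset (UTC+03:30), 11:00 UTC + 3h30m = 14:30 Galos Sector standard time.
The standard-time date in Galos Sector, February 7, 2031, lies within the daylight-saving period (24 November 2030 – 9 February 2031), so Galos Sector is on daylight time, UTC+04:30.
11:00 UTC + 4h30m = 15:30 Galos Sector.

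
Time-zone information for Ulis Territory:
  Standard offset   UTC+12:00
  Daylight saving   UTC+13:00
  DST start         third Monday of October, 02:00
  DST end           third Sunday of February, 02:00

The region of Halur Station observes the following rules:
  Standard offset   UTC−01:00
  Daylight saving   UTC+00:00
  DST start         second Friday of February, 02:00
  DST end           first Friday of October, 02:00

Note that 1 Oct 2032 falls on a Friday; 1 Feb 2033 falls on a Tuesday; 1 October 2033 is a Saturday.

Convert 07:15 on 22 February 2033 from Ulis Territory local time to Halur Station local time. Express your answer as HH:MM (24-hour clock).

1 October 2032 is a Friday, so the first Monday is October 4 and the third is October 18.
1 February 2033 is a Tuesday, so the first Sunday is February 6 and the third is February 20.
22 February 2033 does not fall between 18 October 2032 and 20 February 2033, so daylight saving is not in effect and Ulis Territory is at UTC+12:00.
07:15 Ulis Territory − 12h = 19:15 UTC (rolling into the previous day, 21 February 2033).
1 February 2033 is a Tuesday, so the first Friday is February 4 and the second is February 11.
1 October 2033 is a Saturday, so the first Friday is October 7.
At the standard offset (UTC−01:00), 19:15 UTC − 1h = 18:15 Halur Station standard time.
Daylight saving runs 11 February – 7 October; the standard-time date in Halur Station, 21 February 2033, is inside that window, so Halur Station is at UTC+00:00.
19:15 UTC + 0h = 19:15 Halur Station.

19:15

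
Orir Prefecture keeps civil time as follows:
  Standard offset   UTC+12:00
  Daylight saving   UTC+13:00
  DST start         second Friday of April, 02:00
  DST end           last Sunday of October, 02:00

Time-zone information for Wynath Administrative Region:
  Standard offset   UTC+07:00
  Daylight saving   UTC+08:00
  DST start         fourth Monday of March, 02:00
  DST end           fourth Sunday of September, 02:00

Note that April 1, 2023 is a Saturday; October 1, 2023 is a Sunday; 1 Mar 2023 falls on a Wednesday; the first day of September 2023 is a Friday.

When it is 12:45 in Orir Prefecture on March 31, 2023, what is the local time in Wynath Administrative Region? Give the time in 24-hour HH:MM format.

08:45

1 April 2023 is a Saturday, so the first Friday is April 7 and the second is April 14.
1 October 2023 is a Sunday, so Sundays fall on 1, 8, 15, 22, 29; the last is October 29.
Daylight saving runs 14 April – 29 October; March 31, 2023 is outside that window, so Orir Prefecture is on standard time at UTC+12:00.
12:45 Orir Prefecture − 12h = 00:45 UTC.
1 March 2023 is a Wednesday, so the first Monday is March 6 and the fourth is March 27.
1 September 2023 is a Friday, so the first Sunday is September 3 and the fourth is September 24.
At the standard offset (UTC+07:00), 00:45 UTC + 7h = 07:45 Wynath Administrative Region standard time.
The standard-time date in Wynath Administrative Region, March 31, 2023, lies within the daylight-saving period (27 March – 24 September), so Wynath Administrative Region is on daylight time, UTC+08:00.
00:45 UTC + 8h = 08:45 Wynath Administrative Region.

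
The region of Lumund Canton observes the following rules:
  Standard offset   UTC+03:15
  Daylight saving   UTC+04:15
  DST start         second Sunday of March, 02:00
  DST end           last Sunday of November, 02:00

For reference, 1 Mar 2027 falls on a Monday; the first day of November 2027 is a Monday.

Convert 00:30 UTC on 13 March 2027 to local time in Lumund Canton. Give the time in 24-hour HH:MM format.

03:45

1 March 2027 is a Monday, so the first Sunday is March 7 and the second is March 14.
1 November 2027 is a Monday, so Sundays fall on 7, 14, 21, 28; the last is November 28.
At the standard offset (UTC+03:15), 00:30 UTC + 3h15m = 03:45 Lumund Canton standard time.
Daylight saving runs 14 March – 28 November; the standard-time date in Lumund Canton, 13 March 2027, is outside that window, so Lumund Canton is on standard time at UTC+03:15.
00:30 UTC + 3h15m = 03:45 local.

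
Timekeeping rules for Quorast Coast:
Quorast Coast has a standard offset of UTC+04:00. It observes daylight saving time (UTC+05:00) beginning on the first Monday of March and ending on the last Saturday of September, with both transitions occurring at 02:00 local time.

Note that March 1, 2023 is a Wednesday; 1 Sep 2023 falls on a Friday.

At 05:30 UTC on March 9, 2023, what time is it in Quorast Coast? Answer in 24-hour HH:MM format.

1 March 2023 is a Wednesday, so the first Monday is March 6.
1 September 2023 is a Friday, so Saturdays fall on 2, 9, 16, 23, 30; the last is September 30.
At the standard offset (UTC+04:00), 05:30 UTC + 4h = 09:30 Quorast Coast standard time.
The standard-time date in Quorast Coast, March 9, 2023, falls between 6 March and 30 September, so daylight saving is in effect and Quorast Coast is at UTC+05:00.
05:30 UTC + 5h = 10:30 local.

10:30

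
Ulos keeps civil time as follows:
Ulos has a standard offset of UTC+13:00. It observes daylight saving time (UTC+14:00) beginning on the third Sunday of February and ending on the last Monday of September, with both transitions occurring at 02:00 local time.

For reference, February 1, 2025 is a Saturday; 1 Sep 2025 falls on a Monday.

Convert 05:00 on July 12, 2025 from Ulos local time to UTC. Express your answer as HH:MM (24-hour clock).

1 February 2025 is a Saturday, so the first Sunday is February 2 and the third is February 16.
1 September 2025 is a Monday, so Mondays fall on 1, 8, 15, 22, 29; the last is September 29.
July 12, 2025 falls between 16 February and 29 September, so daylight saving is in effect and Ulos is at UTC+14:00.
05:00 local − 14h = 15:00 UTC (rolling into the previous day, 11 July 2025).

15:00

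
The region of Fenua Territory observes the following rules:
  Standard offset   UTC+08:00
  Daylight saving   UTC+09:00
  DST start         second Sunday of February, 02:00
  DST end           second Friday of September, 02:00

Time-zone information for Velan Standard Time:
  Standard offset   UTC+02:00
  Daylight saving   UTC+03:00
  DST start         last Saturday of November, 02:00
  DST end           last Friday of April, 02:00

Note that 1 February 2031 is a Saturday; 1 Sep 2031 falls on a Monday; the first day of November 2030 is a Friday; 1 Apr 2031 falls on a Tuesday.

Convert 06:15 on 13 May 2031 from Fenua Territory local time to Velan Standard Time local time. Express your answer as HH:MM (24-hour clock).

23:15

1 February 2031 is a Saturday, so the first Sunday is February 2 and the second is February 9.
1 September 2031 is a Monday, so the first Friday is September 5 and the second is September 12.
13 May 2031 lies within the daylight-saving period (9 February – 12 September), so Fenua Territory is on daylight time, UTC+09:00.
06:15 Fenua Territory − 9h = 21:15 UTC (rolling into the previous day, 12 May 2031).
1 November 2030 is a Friday, so Saturdays fall on 2, 9, 16, 23, 30; the last is November 30.
1 April 2031 is a Tuesday, so Fridays fall on 4, 11, 18, 25; the last is April 25.
At the standard offset (UTC+02:00), 21:15 UTC + 2h = 23:15 Velan Standard Time standard time.
Daylight saving runs 30 November 2030 – 25 April 2031; the standard-time date in Velan Standard Time, 12 May 2031, is outside that window, so Velan Standard Time is on standard time at UTC+02:00.
21:15 UTC + 2h = 23:15 Velan Standard Time.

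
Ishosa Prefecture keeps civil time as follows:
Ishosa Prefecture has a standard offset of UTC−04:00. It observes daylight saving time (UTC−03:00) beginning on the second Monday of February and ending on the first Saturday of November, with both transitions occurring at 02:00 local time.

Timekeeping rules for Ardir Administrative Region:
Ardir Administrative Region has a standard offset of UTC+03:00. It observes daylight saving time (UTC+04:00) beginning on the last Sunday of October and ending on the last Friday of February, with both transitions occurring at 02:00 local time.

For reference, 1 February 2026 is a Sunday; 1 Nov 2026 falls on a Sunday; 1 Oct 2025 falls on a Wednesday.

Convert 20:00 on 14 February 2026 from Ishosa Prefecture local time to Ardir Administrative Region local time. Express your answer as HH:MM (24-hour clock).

1 February 2026 is a Sunday, so the first Monday is February 2 and the second is February 9.
1 November 2026 is a Sunday, so the first Saturday is November 7.
14 February 2026 lies within the daylight-saving period (9 February – 7 November), so Ishosa Prefecture is on daylight time, UTC−03:00.
20:00 Ishosa Prefecture + 3h = 23:00 UTC.
1 October 2025 is a Wednesday, so Sundays fall on 5, 12, 19, 26; the last is October 26.
1 February 2026 is a Sunday, so Fridays fall on 6, 13, 20, 27; the last is February 27.
At the standard offset (UTC+03:00), 23:00 UTC + 3h = 02:00 Ardir Administrative Region standard time (rolling into the next day, 15 February 2026).
Daylight saving runs 26 October 2025 – 27 February 2026; the standard-time date in Ardir Administrative Region, 15 February 2026, is inside that window, so Ardir Administrative Region is at UTC+04:00.
23:00 UTC + 4h = 03:00 Ardir Administrative Region (rolling into the next day, 15 February 2026).

03:00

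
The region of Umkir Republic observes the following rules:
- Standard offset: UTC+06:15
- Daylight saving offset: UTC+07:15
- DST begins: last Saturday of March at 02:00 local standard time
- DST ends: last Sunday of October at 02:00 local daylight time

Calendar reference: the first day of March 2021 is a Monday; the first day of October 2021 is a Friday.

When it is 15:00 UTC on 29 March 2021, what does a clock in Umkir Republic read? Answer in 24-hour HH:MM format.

1 March 2021 is a Monday, so Saturdays fall on 6, 13, 20, 27; the last is March 27.
1 October 2021 is a Friday, so Sundays fall on 3, 10, 17, 24, 31; the last is October 31.
At the standard offset (UTC+06:15), 15:00 UTC + 6h15m = 21:15 Umkir Republic standard time.
The standard-time date in Umkir Republic, 29 March 2021, falls between 27 March and 31 October, so daylight saving is in effect and Umkir Republic is at UTC+07:15.
15:00 UTC + 7h15m = 22:15 local.

22:15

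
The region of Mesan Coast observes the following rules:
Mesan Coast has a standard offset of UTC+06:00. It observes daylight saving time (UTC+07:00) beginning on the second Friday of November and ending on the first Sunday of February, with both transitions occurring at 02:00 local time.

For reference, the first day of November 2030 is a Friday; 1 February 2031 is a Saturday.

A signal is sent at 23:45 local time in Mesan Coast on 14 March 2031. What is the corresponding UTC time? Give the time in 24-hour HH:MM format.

17:45

1 November 2030 is a Friday, so the first Friday is November 1 and the second is November 8.
1 February 2031 is a Saturday, so the first Sunday is February 2.
Daylight saving runs 8 November 2030 – 2 February 2031; 14 March 2031 is outside that window, so Mesan Coast is on standard time at UTC+06:00.
23:45 local − 6h = 17:45 UTC.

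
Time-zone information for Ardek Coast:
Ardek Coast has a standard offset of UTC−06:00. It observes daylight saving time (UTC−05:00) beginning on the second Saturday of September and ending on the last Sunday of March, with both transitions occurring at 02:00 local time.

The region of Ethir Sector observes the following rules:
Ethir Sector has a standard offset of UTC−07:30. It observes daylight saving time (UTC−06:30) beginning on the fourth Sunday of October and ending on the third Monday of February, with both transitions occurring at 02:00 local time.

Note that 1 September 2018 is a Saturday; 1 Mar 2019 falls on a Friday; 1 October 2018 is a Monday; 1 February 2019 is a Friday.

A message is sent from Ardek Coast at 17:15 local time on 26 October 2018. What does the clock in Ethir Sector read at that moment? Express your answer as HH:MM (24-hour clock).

14:45

1 September 2018 is a Saturday, so the first Saturday is September 1 and the second is September 8.
1 March 2019 is a Friday, so Sundays fall on 3, 10, 17, 24, 31; the last is March 31.
26 October 2018 falls between 8 September 2018 and 31 March 2019, so daylight saving is in effect and Ardek Coast is at UTC−05:00.
17:15 Ardek Coast + 5h = 22:15 UTC.
1 October 2018 is a Monday, so the first Sunday is October 7 and the fourth is October 28.
1 February 2019 is a Friday, so the first Monday is February 4 and the third is February 18.
At the standard offset (UTC−07:30), 22:15 UTC − 7h30m = 14:45 Ethir Sector standard time.
The standard-time date in Ethir Sector, 26 October 2018, does not fall between 28 October 2018 and 18 February 2019, so daylight saving is not in effect and Ethir Sector is at UTC−07:30.
22:15 UTC − 7h30m = 14:45 Ethir Sector.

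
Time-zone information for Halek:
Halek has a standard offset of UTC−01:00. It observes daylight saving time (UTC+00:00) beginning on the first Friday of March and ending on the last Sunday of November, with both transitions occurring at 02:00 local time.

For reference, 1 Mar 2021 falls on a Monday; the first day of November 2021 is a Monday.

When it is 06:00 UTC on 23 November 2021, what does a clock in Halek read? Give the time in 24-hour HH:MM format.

06:00

1 March 2021 is a Monday, so the first Friday is March 5.
1 November 2021 is a Monday, so Sundays fall on 7, 14, 21, 28; the last is November 28.
At the standard offset (UTC−01:00), 06:00 UTC − 1h = 05:00 Halek standard time.
The standard-time date in Halek, 23 November 2021, lies within the daylight-saving period (5 March – 28 November), so Halek is on daylight time, UTC+00:00.
06:00 UTC + 0h = 06:00 local.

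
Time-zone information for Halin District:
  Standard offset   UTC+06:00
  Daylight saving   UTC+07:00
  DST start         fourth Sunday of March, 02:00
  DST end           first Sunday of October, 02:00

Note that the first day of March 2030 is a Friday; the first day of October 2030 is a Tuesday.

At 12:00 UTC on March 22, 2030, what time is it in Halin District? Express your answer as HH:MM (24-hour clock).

1 March 2030 is a Friday, so the first Sunday is March 3 and the fourth is March 24.
1 October 2030 is a Tuesday, so the first Sunday is October 6.
At the standard offset (UTC+06:00), 12:00 UTC + 6h = 18:00 Halin District standard time.
Daylight saving runs 24 March – 6 October; the standard-time date in Halin District, March 22, 2030, is outside that window, so Halin District is on standard time at UTC+06:00.
12:00 UTC + 6h = 18:00 local.

18:00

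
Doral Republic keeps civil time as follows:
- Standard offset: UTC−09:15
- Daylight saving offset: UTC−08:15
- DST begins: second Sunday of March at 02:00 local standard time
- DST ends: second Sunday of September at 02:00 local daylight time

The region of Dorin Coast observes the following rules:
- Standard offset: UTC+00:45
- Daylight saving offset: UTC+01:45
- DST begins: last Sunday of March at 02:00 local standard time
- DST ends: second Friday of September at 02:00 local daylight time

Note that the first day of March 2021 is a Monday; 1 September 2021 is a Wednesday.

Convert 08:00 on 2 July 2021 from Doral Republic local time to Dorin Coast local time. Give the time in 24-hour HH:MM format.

18:00

1 March 2021 is a Monday, so the first Sunday is March 7 and the second is March 14.
1 September 2021 is a Wednesday, so the first Sunday is September 5 and the second is September 12.
2 July 2021 lies within the daylight-saving period (14 March – 12 September), so Doral Republic is on daylight time, UTC−08:15.
08:00 Doral Republic + 8h15m = 16:15 UTC.
1 March 2021 is a Monday, so Sundays fall on 7, 14, 21, 28; the last is March 28.
1 September 2021 is a Wednesday, so the first Friday is September 3 and the second is September 10.
At the standard offset (UTC+00:45), 16:15 UTC + 0h45m = 17:00 Dorin Coast standard time.
The standard-time date in Dorin Coast, 2 July 2021, falls between 28 March and 10 September, so daylight saving is in effect and Dorin Coast is at UTC+01:45.
16:15 UTC + 1h45m = 18:00 Dorin Coast.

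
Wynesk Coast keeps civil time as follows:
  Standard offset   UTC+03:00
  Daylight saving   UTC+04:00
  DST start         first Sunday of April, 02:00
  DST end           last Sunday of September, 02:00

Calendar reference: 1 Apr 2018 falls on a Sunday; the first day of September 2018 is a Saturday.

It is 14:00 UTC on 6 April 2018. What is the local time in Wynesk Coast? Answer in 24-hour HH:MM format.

1 April 2018 is a Sunday, so the first Sunday is April 1.
1 September 2018 is a Saturday, so Sundays fall on 2, 9, 16, 23, 30; the last is September 30.
At the standard offset (UTC+03:00), 14:00 UTC + 3h = 17:00 Wynesk Coast standard time.
The standard-time date in Wynesk Coast, 6 April 2018, falls between 1 April and 30 September, so daylight saving is in effect and Wynesk Coast is at UTC+04:00.
14:00 UTC + 4h = 18:00 local.

18:00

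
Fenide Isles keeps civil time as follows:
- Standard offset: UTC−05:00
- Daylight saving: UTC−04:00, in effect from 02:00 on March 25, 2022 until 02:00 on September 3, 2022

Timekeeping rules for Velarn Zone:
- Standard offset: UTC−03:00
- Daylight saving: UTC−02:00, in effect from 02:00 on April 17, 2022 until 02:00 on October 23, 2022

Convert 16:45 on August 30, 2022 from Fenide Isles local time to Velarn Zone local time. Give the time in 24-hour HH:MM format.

18:45

August 30, 2022 falls between 25 March and 3 September, so daylight saving is in effect and Fenide Isles is at UTC−04:00.
16:45 Fenide Isles + 4h = 20:45 UTC.
At the standard offset (UTC−03:00), 20:45 UTC − 3h = 17:45 Velarn Zone standard time.
The standard-time date in Velarn Zone, August 30, 2022, lies within the daylight-saving period (17 April – 23 October), so Velarn Zone is on daylight time, UTC−02:00.
20:45 UTC − 2h = 18:45 Velarn Zone.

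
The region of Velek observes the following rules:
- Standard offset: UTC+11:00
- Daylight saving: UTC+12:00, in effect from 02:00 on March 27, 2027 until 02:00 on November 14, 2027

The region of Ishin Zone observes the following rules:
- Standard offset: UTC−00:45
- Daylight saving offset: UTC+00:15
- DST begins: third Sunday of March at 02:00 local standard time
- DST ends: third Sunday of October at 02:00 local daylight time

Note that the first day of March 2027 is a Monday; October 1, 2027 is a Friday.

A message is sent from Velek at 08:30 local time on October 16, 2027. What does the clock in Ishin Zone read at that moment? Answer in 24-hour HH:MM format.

20:45

Daylight saving runs 27 March – 14 November; October 16, 2027 is inside that window, so Velek is at UTC+12:00.
08:30 Velek − 12h = 20:30 UTC (rolling into the previous day, 15 October 2027).
1 March 2027 is a Monday, so the first Sunday is March 7 and the third is March 21.
1 October 2027 is a Friday, so the first Sunday is October 3 and the third is October 17.
At the standard offset (UTC−00:45), 20:30 UTC − 0h45m = 19:45 Ishin Zone standard time.
The standard-time date in Ishin Zone, October 15, 2027, falls between 21 March and 17 October, so daylight saving is in effect and Ishin Zone is at UTC+00:15.
20:30 UTC + 0h15m = 20:45 Ishin Zone.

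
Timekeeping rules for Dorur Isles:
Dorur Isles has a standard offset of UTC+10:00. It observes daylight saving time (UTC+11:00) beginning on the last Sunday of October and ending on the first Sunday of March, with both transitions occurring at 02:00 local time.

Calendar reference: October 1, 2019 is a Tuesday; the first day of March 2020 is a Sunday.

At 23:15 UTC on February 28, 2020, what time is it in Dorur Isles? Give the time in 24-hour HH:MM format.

1 October 2019 is a Tuesday, so Sundays fall on 6, 13, 20, 27; the last is October 27.
1 March 2020 is a Sunday, so the first Sunday is March 1.
At the standard offset (UTC+10:00), 23:15 UTC + 10h = 09:15 Dorur Isles standard time (rolling into the next day, 29 February 2020).
The standard-time date in Dorur Isles, February 29, 2020, lies within the daylight-saving period (27 October 2019 – 1 March 2020), so Dorur Isles is on daylight time, UTC+11:00.
23:15 UTC + 11h = 10:15 local (rolling into the next day, 29 February 2020).

10:15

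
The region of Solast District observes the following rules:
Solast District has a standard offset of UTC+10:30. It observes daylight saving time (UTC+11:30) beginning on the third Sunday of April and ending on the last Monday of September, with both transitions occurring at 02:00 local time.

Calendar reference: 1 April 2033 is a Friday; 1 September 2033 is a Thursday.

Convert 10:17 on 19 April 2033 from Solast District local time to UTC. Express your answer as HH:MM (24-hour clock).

1 April 2033 is a Friday, so the first Sunday is April 3 and the third is April 17.
1 September 2033 is a Thursday, so Mondays fall on 5, 12, 19, 26; the last is September 26.
19 April 2033 lies within the daylight-saving period (17 April – 26 September), so Solast District is on daylight time, UTC+11:30.
10:17 local − 11h30m = 22:47 UTC (rolling into the previous day, 18 April 2033).

22:47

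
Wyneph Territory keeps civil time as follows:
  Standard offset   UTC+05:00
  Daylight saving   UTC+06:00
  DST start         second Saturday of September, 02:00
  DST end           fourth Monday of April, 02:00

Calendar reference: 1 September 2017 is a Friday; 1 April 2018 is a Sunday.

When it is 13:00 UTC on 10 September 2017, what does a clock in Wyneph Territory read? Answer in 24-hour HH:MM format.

1 September 2017 is a Friday, so the first Saturday is September 2 and the second is September 9.
1 April 2018 is a Sunday, so the first Monday is April 2 and the fourth is April 23.
At the standard offset (UTC+05:00), 13:00 UTC + 5h = 18:00 Wyneph Territory standard time.
The standard-time date in Wyneph Territory, 10 September 2017, falls between 9 September 2017 and 23 April 2018, so daylight saving is in effect and Wyneph Territory is at UTC+06:00.
13:00 UTC + 6h = 19:00 local.

19:00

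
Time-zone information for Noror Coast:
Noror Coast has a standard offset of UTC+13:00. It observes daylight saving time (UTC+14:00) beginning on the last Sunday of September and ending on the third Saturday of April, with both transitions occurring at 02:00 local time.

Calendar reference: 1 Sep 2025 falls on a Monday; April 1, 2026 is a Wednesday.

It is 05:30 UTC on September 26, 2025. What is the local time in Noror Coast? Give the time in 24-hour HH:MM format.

18:30

1 September 2025 is a Monday, so Sundays fall on 7, 14, 21, 28; the last is September 28.
1 April 2026 is a Wednesday, so the first Saturday is April 4 and the third is April 18.
At the standard offset (UTC+13:00), 05:30 UTC + 13h = 18:30 Noror Coast standard time.
Daylight saving runs 28 September 2025 – 18 April 2026; the standard-time date in Noror Coast, September 26, 2025, is outside that window, so Noror Coast is on standard time at UTC+13:00.
05:30 UTC + 13h = 18:30 local.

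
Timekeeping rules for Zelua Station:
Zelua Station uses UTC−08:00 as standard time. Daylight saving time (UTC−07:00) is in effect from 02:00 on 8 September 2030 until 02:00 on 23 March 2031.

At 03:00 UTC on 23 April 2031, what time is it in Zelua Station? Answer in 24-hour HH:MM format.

19:00

At the standard offset (UTC−08:00), 03:00 UTC − 8h = 19:00 Zelua Station standard time (rolling into the previous day, 22 April 2031).
The standard-time date in Zelua Station, 22 April 2031, is outside the daylight-saving period (8 September 2030 – 23 March 2031), so Zelua Station is on standard time, UTC−08:00.
03:00 UTC − 8h = 19:00 local (rolling into the previous day, 22 April 2031).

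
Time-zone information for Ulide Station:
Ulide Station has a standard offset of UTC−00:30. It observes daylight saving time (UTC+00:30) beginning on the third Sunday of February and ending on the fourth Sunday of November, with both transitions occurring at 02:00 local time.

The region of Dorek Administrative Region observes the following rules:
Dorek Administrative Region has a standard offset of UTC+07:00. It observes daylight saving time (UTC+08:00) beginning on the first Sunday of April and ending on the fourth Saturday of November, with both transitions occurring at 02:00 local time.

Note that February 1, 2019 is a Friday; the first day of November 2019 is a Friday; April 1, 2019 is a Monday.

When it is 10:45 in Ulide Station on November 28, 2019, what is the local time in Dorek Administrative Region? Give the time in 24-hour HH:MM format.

1 February 2019 is a Friday, so the first Sunday is February 3 and the third is February 17.
1 November 2019 is a Friday, so the first Sunday is November 3 and the fourth is November 24.
November 28, 2019 does not fall between 17 February and 24 November, so daylight saving is not in effect and Ulide Station is at UTC−00:30.
10:45 Ulide Station + 0h30m = 11:15 UTC.
1 April 2019 is a Monday, so the first Sunday is April 7.
1 November 2019 is a Friday, so the first Saturday is November 2 and the fourth is November 23.
At the standard offset (UTC+07:00), 11:15 UTC + 7h = 18:15 Dorek Administrative Region standard time.
The standard-time date in Dorek Administrative Region, November 28, 2019, does not fall between 7 April and 23 November, so daylight saving is not in effect and Dorek Administrative Region is at UTC+07:00.
11:15 UTC + 7h = 18:15 Dorek Administrative Region.

18:15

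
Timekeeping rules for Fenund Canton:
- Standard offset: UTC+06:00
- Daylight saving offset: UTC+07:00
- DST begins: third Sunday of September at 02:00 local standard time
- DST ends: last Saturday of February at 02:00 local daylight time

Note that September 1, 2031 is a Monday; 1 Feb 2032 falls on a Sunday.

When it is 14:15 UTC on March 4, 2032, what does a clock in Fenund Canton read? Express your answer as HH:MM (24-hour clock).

20:15

1 September 2031 is a Monday, so the first Sunday is September 7 and the third is September 21.
1 February 2032 is a Sunday, so Saturdays fall on 7, 14, 21, 28; the last is February 28.
At the standard offset (UTC+06:00), 14:15 UTC + 6h = 20:15 Fenund Canton standard time.
The standard-time date in Fenund Canton, March 4, 2032, does not fall between 21 September 2031 and 28 February 2032, so daylight saving is not in effect and Fenund Canton is at UTC+06:00.
14:15 UTC + 6h = 20:15 local.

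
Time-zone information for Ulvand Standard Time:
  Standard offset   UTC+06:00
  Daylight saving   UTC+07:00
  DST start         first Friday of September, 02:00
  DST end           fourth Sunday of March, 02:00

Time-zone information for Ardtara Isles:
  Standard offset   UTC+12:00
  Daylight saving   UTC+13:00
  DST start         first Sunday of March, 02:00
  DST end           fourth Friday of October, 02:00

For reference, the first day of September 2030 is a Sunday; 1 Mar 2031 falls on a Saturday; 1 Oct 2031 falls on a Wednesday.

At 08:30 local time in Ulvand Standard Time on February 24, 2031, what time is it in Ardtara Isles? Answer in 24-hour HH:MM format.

13:30

1 September 2030 is a Sunday, so the first Friday is September 6.
1 March 2031 is a Saturday, so the first Sunday is March 2 and the fourth is March 23.
Daylight saving runs 6 September 2030 – 23 March 2031; February 24, 2031 is inside that window, so Ulvand Standard Time is at UTC+07:00.
08:30 Ulvand Standard Time − 7h = 01:30 UTC.
1 March 2031 is a Saturday, so the first Sunday is March 2.
1 October 2031 is a Wednesday, so the first Friday is October 3 and the fourth is October 24.
At the standard offset (UTC+12:00), 01:30 UTC + 12h = 13:30 Ardtara Isles standard time.
The standard-time date in Ardtara Isles, February 24, 2031, does not fall between 2 March and 24 October, so daylight saving is not in effect and Ardtara Isles is at UTC+12:00.
01:30 UTC + 12h = 13:30 Ardtara Isles.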